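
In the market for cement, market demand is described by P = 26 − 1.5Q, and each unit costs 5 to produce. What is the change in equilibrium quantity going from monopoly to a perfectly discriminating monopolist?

A monopolist chooses Q where MR = MC. MR = 26 − 3Q; setting this equal to 5 gives Q = 7 and P = 15.5.
Under first-degree price discrimination the firm charges each unit its demand price and produces up to where P = MC, i.e. Q = 14. Consumer surplus is zero; producer surplus equals total surplus.
Change in equilibrium quantity: 14 − 7 = 7.

Q rises by 7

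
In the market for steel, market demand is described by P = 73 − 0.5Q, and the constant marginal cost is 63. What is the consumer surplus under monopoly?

The monopolist equates marginal revenue to marginal cost: 73 − Q = 63, so Q = 10. From demand, P = 68.
CS = ½·(73 − 68)·10 = 25.

CS = 25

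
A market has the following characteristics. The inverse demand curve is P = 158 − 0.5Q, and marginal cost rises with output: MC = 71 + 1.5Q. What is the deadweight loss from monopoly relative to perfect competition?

DWL = 75.69

Under competition P = MC: 158 − 0.5Q = 71 + 1.5Q ⇒ Q = 43.5, P = 136.25.
The monopolist equates marginal revenue to marginal cost: 158 − Q = 71 + 1.5Q, so Q = 34.8. From demand, P = 140.6.
CS = ½·(158 − 136.25)·43.5 = 7569/16; PS = (136.25·43.5 − 71·43.5 − ½·1.5·43.5²) = 22707/16; TS = 1892.25.
CS = ½·(158 − 140.6)·34.8 = 302.76; PS = (140.6·34.8 − 71·34.8 − ½·1.5·34.8²) = 1513.8; TS = 1816.56.
DWL = 1892.25 − 1816.56 = 75.69.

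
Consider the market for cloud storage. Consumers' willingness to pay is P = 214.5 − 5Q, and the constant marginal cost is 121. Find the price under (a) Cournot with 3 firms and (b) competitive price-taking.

Cournot: P = 144.375; Competition: P = 121

Cournot with 3 identical firms: the symmetric best-response condition is 214.5 − 20q = 121. Each firm produces q = 4.675, total output Q = 14.025, price P = 144.375.
Competitive firms price at marginal cost: P = 121, giving Q = 18.7.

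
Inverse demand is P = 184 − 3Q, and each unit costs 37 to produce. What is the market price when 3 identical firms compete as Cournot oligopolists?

P = 73.75

With 3 symmetric Cournot firms, each firm's FOC gives 184 − 12q = 37, so q = 12.25, Q = 3·12.25 = 36.75, and P = 73.75.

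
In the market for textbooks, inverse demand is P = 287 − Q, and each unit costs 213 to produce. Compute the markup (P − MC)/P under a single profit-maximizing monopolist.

Lerner index = 0.148

A monopolist chooses Q where MR = MC. MR = 287 − 2Q; setting this equal to 213 gives Q = 37 and P = 250.
Lerner index = (P − MC)/P = (250 − 213)/250 = 0.148.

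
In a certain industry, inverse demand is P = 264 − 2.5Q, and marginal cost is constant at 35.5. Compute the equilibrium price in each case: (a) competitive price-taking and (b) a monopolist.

Under competition P = MC = 35.5, so Q = (264 − 35.5)/2.5 = 91.4.
The monopolist equates marginal revenue to marginal cost: 264 − 5Q = 35.5, so Q = 45.7. From demand, P = 149.75.

Competition: P = 35.5; Monopoly: P = 149.75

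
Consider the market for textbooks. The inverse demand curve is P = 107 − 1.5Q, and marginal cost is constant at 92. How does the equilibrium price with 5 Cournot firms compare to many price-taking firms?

Cournot: P = 94.5; Competition: P = 92

In a 5-firm Cournot equilibrium, symmetry and the first-order condition give q = (107 − 92)/(9) = 5/3. So Q = 25/3 and P = 94.5.
Under competition P = MC = 92, so Q = (107 − 92)/1.5 = 10.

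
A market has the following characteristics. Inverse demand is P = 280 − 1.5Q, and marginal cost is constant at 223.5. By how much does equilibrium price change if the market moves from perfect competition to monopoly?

Under competition P = MC = 223.5, so Q = (280 − 223.5)/1.5 = 113/3.
Monopoly sets MR = MC: 280 − 3Q = 223.5 ⇒ Q = 113/6, P = 280 − 1.5·113/6 = 251.75.
Change in equilibrium price: 251.75 − 223.5 = 28.25.

Equilibrium price rises by 28.25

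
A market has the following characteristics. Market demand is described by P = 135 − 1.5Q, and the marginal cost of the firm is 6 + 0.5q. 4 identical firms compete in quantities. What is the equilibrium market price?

In a 4-firm Cournot equilibrium, symmetry and the first-order condition give q = (135 − 6)/(8) = 16.125. So Q = 64.5 and P = 38.25.

P = 38.25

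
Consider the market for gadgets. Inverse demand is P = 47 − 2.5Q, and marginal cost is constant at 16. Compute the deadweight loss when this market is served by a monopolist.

DWL = 48.05

Perfect competition: P = MC = 16, so 47 − 2.5Q = 16 and Q = 12.4.
A monopolist chooses Q where MR = MC. MR = 47 − 5Q; setting this equal to 16 gives Q = 6.2 and P = 31.5.
DWL is the triangle between Q = 6.2 and Q = 12.4: ½·(12.4 − 6.2)·(31.5 − 16) = 48.05.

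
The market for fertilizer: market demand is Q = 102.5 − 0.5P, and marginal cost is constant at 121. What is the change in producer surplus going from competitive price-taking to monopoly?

Producer surplus rises by 882

Inverting demand: P = 205 − 2Q.
Under competition P = MC = 121, so Q = (205 − 121)/2 = 42.
PS = (121 − 121)·42 = 0.
A monopolist chooses Q where MR = MC. MR = 205 − 4Q; setting this equal to 121 gives Q = 21 and P = 163.
PS = (163 − 121)·21 = 882.
Change in producer surplus: 882 − 0 = 882.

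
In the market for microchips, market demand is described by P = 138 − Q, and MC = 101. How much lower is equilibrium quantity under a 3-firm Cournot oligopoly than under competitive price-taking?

Perfect competition: P = MC = 101, so 138 − Q = 101 and Q = 37.
Cournot with 3 identical firms: the symmetric best-response condition is 138 − 4q = 101. Each firm produces q = 9.25, total output Q = 27.75, price P = 110.25.
Change in equilibrium quantity: 27.75 − 37 = −9.25.

Q falls by 9.25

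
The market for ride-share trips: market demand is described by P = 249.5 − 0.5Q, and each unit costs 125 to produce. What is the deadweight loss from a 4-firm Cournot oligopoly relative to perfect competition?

Under competition P = MC = 125, so Q = (249.5 − 125)/0.5 = 249.
Cournot with 4 identical firms: the symmetric best-response condition is 249.5 − 2.5q = 125. Each firm produces q = 49.8, total output Q = 199.2, price P = 149.9.
DWL is the triangle between Q = 199.2 and Q = 249: ½·(249 − 199.2)·(149.9 − 125) = 620.01.

DWL = 620.01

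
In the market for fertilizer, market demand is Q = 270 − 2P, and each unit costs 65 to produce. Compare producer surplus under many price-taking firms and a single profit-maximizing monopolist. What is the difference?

PS rises by 2450

Inverting demand: P = 135 − 0.5Q.
Perfect competition: P = MC = 65, so 135 − 0.5Q = 65 and Q = 140.
PS = (65 − 65)·140 = 0.
Monopoly sets MR = MC: 135 − Q = 65 ⇒ Q = 70, P = 135 − 0.5·70 = 100.
PS = (100 − 65)·70 = 2450.
Change in producer surplus: 2450 − 0 = 2450.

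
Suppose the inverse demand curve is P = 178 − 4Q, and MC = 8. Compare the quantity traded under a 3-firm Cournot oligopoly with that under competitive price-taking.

Cournot: Q = 31.875; Competition: Q = 42.5

Cournot with 3 identical firms: the symmetric best-response condition is 178 − 16q = 8. Each firm produces q = 10.625, total output Q = 31.875, price P = 50.5.
Perfect competition: P = MC = 8, so 178 − 4Q = 8 and Q = 42.5.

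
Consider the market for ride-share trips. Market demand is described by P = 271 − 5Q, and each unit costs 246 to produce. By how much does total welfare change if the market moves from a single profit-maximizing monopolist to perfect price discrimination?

Total welfare rises by 15.625

A monopolist chooses Q where MR = MC. MR = 271 − 10Q; setting this equal to 246 gives Q = 2.5 and P = 258.5.
CS = ½·(271 − 258.5)·2.5 = 15.625; PS = (258.5 − 246)·2.5 = 31.25; TS = 46.875.
With perfect price discrimination, output is the efficient level Q = 5 (where demand meets MC), but every buyer pays their willingness to pay: CS = 0 and PS = total surplus.
TS = 62.5 (equal to competitive TS).
Change in total welfare: 62.5 − 46.875 = 15.625.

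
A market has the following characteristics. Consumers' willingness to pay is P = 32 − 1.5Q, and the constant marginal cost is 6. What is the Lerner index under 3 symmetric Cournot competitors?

Lerner index = 0.52

Cournot with 3 identical firms: the symmetric best-response condition is 32 − 6q = 6. Each firm produces q = 13/3, total output Q = 13, price P = 12.5.
Lerner index = (P − MC)/P = (12.5 − 6)/12.5 = 0.52.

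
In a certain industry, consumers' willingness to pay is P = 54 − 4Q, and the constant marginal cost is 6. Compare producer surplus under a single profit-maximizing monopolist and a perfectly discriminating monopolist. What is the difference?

The monopolist equates marginal revenue to marginal cost: 54 − 8Q = 6, so Q = 6. From demand, P = 30.
PS = (30 − 6)·6 = 144.
With perfect price discrimination, output is the efficient level Q = 12 (where demand meets MC), but every buyer pays their willingness to pay: CS = 0 and PS = total surplus.
PS = ½·(54 − 6)·12 = 288.
Change in producer surplus: 288 − 144 = 144.

PS rises by 144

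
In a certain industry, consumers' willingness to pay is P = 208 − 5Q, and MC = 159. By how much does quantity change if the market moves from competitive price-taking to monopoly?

Quantity falls by 4.9

Perfect competition: P = MC = 159, so 208 − 5Q = 159 and Q = 9.8.
The monopolist equates marginal revenue to marginal cost: 208 − 10Q = 159, so Q = 4.9. From demand, P = 183.5.
Change in quantity: 4.9 − 9.8 = −4.9.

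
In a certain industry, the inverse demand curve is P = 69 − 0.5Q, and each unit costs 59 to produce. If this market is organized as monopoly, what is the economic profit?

Monopoly sets MR = MC: 69 − Q = 59 ⇒ Q = 10, P = 69 − 0.5·10 = 64.
Profit = (64 − 59)·10 = 50.

Profit = 50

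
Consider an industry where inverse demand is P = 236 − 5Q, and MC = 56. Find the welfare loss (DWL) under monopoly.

DWL = 810

Competitive firms price at marginal cost: P = 56, giving Q = 36.
The monopolist equates marginal revenue to marginal cost: 236 − 10Q = 56, so Q = 18. From demand, P = 146.
DWL is the triangle between Q = 18 and Q = 36: ½·(36 − 18)·(146 − 56) = 810.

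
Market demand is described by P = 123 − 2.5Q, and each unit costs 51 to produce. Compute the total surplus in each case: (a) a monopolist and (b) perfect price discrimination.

Monopoly sets MR = MC: 123 − 5Q = 51 ⇒ Q = 14.4, P = 123 − 2.5·14.4 = 87.
CS = ½·(123 − 87)·14.4 = 259.2; PS = (87 − 51)·14.4 = 518.4; TS = 777.6.
Under first-degree price discrimination the firm charges each unit its demand price and produces up to where P = MC, i.e. Q = 28.8. Consumer surplus is zero; producer surplus equals total surplus.
TS = 1036.8 (equal to competitive TS).

Monopoly: TS = 777.6; Perfect PD: TS = 1036.8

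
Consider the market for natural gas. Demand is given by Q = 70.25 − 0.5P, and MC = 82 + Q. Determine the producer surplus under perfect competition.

Inverting demand: P = 140.5 − 2Q.
Under competition P = MC: 140.5 − 2Q = 82 + Q ⇒ Q = 19.5, P = 101.5.
PS = P·Q − VC(Q) = 101.5·19.5 − (82·19.5 + ½·1·19.5²) = 190.125.

PS = 190.125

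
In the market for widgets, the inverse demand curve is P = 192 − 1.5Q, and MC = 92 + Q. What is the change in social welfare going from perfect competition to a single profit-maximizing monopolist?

Under competition P = MC: 192 − 1.5Q = 92 + Q ⇒ Q = 40, P = 132.
CS = ½·(192 − 132)·40 = 1200; PS = (132·40 − 92·40 − ½·1·40²) = 800; TS = 2000.
The monopolist equates marginal revenue to marginal cost: 192 − 3Q = 92 + Q, so Q = 25. From demand, P = 154.5.
CS = ½·(192 − 154.5)·25 = 468.75; PS = (154.5·25 − 92·25 − ½·1·25²) = 1250; TS = 1718.75.
Change in social welfare: 1718.75 − 2000 = −281.25.

Social welfare falls by 281.25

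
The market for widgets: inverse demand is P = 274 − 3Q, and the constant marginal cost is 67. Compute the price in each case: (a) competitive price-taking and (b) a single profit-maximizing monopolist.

Perfect competition: P = MC = 67, so 274 − 3Q = 67 and Q = 69.
Monopoly sets MR = MC: 274 − 6Q = 67 ⇒ Q = 34.5, P = 274 − 3·34.5 = 170.5.

Competition: P = 67; Monopoly: P = 170.5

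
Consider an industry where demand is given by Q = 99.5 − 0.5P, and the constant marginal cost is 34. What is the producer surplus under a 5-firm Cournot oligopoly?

Inverting demand: P = 199 − 2Q.
With 5 symmetric Cournot firms, each firm's FOC gives 199 − 12q = 34, so q = 13.75, Q = 5·13.75 = 68.75, and P = 61.5.
PS = (61.5 − 34)·68.75 = 1890.625.

PS = 1890.625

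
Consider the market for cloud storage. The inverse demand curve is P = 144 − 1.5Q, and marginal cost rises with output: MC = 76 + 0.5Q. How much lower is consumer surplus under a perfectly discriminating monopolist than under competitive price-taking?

Consumer surplus falls by 867

Competitive equilibrium sets price equal to marginal cost: 144 − 1.5Q = 76 + 0.5Q, so Q = 34 and P = 93.
CS = ½·(144 − 93)·34 = 867.
With perfect price discrimination, output is the efficient level Q = 34 (where demand meets MC), but every buyer pays their willingness to pay: CS = 0 and PS = total surplus.
CS = 0.
Change in consumer surplus: 0 − 867 = −867.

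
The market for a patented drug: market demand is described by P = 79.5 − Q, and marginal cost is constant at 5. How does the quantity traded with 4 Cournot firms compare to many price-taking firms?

With 4 symmetric Cournot firms, each firm's FOC gives 79.5 − 5q = 5, so q = 14.9, Q = 4·14.9 = 59.6, and P = 19.9.
Under competition P = MC = 5, so Q = (79.5 − 5)/1 = 74.5.

Cournot: Q = 59.6; Competition: Q = 74.5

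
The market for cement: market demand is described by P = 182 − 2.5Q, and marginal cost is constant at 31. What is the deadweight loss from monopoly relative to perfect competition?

Under competition P = MC = 31, so Q = (182 − 31)/2.5 = 60.4.
Monopoly sets MR = MC: 182 − 5Q = 31 ⇒ Q = 30.2, P = 182 − 2.5·30.2 = 106.5.
DWL is the triangle between Q = 30.2 and Q = 60.4: ½·(60.4 − 30.2)·(106.5 − 31) = 1140.05.

DWL = 1140.05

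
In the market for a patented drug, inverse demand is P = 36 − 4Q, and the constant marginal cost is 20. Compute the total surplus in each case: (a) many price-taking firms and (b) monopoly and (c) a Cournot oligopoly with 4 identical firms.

Competitive firms price at marginal cost: P = 20, giving Q = 4.
CS = ½·(36 − 20)·4 = 32; PS = (20 − 20)·4 = 0; TS = 32.
The monopolist equates marginal revenue to marginal cost: 36 − 8Q = 20, so Q = 2. From demand, P = 28.
CS = ½·(36 − 28)·2 = 8; PS = (28 − 20)·2 = 16; TS = 24.
In a 4-firm Cournot equilibrium, symmetry and the first-order condition give q = (36 − 20)/(20) = 0.8. So Q = 3.2 and P = 23.2.
CS = ½·(36 − 23.2)·3.2 = 20.48; PS = (23.2 − 20)·3.2 = 10.24; TS = 30.72.

Competition: TS = 32; Monopoly: TS = 24; Cournot: TS = 30.72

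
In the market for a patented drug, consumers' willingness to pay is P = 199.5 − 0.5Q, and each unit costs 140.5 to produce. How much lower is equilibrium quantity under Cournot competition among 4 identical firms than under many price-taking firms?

Perfect competition: P = MC = 140.5, so 199.5 − 0.5Q = 140.5 and Q = 118.
With 4 symmetric Cournot firms, each firm's FOC gives 199.5 − 2.5q = 140.5, so q = 23.6, Q = 4·23.6 = 94.4, and P = 152.3.
Change in equilibrium quantity: 94.4 − 118 = −23.6.

Q falls by 23.6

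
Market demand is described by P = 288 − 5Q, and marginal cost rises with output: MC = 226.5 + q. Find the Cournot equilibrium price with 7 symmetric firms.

With 7 symmetric Cournot firms, each firm's FOC gives 288 − 40q = 226.5 + q, so q = 1.5, Q = 7·1.5 = 10.5, and P = 235.5.

P = 235.5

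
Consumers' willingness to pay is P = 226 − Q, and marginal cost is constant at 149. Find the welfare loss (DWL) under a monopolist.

Under competition P = MC = 149, so Q = (226 − 149)/1 = 77.
A monopolist chooses Q where MR = MC. MR = 226 − 2Q; setting this equal to 149 gives Q = 38.5 and P = 187.5.
DWL is the triangle between Q = 38.5 and Q = 77: ½·(77 − 38.5)·(187.5 − 149) = 741.125.

DWL = 741.125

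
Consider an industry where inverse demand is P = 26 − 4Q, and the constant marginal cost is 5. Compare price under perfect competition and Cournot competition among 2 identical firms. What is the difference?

Competitive firms price at marginal cost: P = 5, giving Q = 5.25.
With 2 symmetric Cournot firms, each firm's FOC gives 26 − 12q = 5, so q = 1.75, Q = 2·1.75 = 3.5, and P = 12.
Change in price: 12 − 5 = 7.

P rises by 7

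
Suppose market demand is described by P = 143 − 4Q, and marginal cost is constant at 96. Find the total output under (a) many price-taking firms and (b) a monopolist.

Perfect competition: P = MC = 96, so 143 − 4Q = 96 and Q = 11.75.
The monopolist equates marginal revenue to marginal cost: 143 − 8Q = 96, so Q = 5.875. From demand, P = 119.5.

Competition: Q = 11.75; Monopoly: Q = 5.875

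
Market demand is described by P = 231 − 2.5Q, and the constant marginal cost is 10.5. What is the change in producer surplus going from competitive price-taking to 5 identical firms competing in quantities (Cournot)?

Perfect competition: P = MC = 10.5, so 231 − 2.5Q = 10.5 and Q = 88.2.
PS = (10.5 − 10.5)·88.2 = 0.
With 5 symmetric Cournot firms, each firm's FOC gives 231 − 15q = 10.5, so q = 14.7, Q = 5·14.7 = 73.5, and P = 47.25.
PS = (47.25 − 10.5)·73.5 = 2701.125.
Change in producer surplus: 2701.125 − 0 = 2701.125.

Producer surplus rises by 2701.125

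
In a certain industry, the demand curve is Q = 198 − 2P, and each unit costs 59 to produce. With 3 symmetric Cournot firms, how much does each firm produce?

q_i = 20

Inverting demand: P = 99 − 0.5Q.
In a 3-firm Cournot equilibrium, symmetry and the first-order condition give q = (99 − 59)/(2) = 20. So Q = 60 and P = 69.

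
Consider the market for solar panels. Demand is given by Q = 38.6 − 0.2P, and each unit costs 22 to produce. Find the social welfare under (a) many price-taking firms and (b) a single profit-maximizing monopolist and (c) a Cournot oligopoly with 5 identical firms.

Inverting demand: P = 193 − 5Q.
Competitive firms price at marginal cost: P = 22, giving Q = 34.2.
CS = ½·(193 − 22)·34.2 = 2924.1; PS = (22 − 22)·34.2 = 0; TS = 2924.1.
A monopolist chooses Q where MR = MC. MR = 193 − 10Q; setting this equal to 22 gives Q = 17.1 and P = 107.5.
CS = ½·(193 − 107.5)·17.1 = 731.025; PS = (107.5 − 22)·17.1 = 1462.05; TS = 2193.075.
In a 5-firm Cournot equilibrium, symmetry and the first-order condition give q = (193 − 22)/(30) = 5.7. So Q = 28.5 and P = 50.5.
CS = ½·(193 − 50.5)·28.5 = 2030.625; PS = (50.5 − 22)·28.5 = 812.25; TS = 2842.875.

Competition: TS = 2924.1; Monopoly: TS = 2193.075; Cournot: TS = 2842.875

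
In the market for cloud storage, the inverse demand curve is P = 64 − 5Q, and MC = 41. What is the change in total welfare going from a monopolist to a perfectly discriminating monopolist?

TS rises by 13.225

The monopolist equates marginal revenue to marginal cost: 64 − 10Q = 41, so Q = 2.3. From demand, P = 52.5.
CS = ½·(64 − 52.5)·2.3 = 13.225; PS = (52.5 − 41)·2.3 = 26.45; TS = 39.675.
Under first-degree price discrimination the firm charges each unit its demand price and produces up to where P = MC, i.e. Q = 4.6. Consumer surplus is zero; producer surplus equals total surplus.
TS = 52.9 (equal to competitive TS).
Change in total welfare: 52.9 − 39.675 = 13.225.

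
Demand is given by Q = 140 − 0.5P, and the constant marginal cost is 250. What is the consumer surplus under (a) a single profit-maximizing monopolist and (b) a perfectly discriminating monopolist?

Monopoly: CS = 56.25; Perfect PD: CS = 0

Inverting demand: P = 280 − 2Q.
The monopolist equates marginal revenue to marginal cost: 280 − 4Q = 250, so Q = 7.5. From demand, P = 265.
CS = ½·(280 − 265)·7.5 = 56.25.
With perfect price discrimination, output is the efficient level Q = 15 (where demand meets MC), but every buyer pays their willingness to pay: CS = 0 and PS = total surplus.
CS = 0.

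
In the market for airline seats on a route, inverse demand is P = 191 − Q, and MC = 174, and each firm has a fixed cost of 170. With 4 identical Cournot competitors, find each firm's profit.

π_i = −158.44

In a 4-firm Cournot equilibrium, symmetry and the first-order condition give q = (191 − 174)/(5) = 3.4. So Q = 13.6 and P = 177.4.
Each firm's profit = (177.4 − 174)·3.4 − 170 = −158.44.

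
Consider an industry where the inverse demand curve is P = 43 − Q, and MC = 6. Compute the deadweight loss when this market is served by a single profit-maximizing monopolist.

Competitive firms price at marginal cost: P = 6, giving Q = 37.
A monopolist chooses Q where MR = MC. MR = 43 − 2Q; setting this equal to 6 gives Q = 18.5 and P = 24.5.
DWL is the triangle between Q = 18.5 and Q = 37: ½·(37 − 18.5)·(24.5 − 6) = 171.125.

DWL = 171.125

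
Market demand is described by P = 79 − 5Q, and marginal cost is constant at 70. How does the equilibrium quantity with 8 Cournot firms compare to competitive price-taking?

Cournot: Q = 1.6; Competition: Q = 1.8

Cournot with 8 identical firms: the symmetric best-response condition is 79 − 45q = 70. Each firm produces q = 0.2, total output Q = 1.6, price P = 71.
Perfect competition: P = MC = 70, so 79 − 5Q = 70 and Q = 1.8.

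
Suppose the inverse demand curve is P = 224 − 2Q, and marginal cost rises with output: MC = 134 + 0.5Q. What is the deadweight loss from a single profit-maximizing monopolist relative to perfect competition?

DWL = 320

Under competition P = MC: 224 − 2Q = 134 + 0.5Q ⇒ Q = 36, P = 152.
The monopolist equates marginal revenue to marginal cost: 224 − 4Q = 134 + 0.5Q, so Q = 20. From demand, P = 184.
CS = ½·(224 − 152)·36 = 1296; PS = (152·36 − 134·36 − ½·0.5·36²) = 324; TS = 1620.
CS = ½·(224 − 184)·20 = 400; PS = (184·20 − 134·20 − ½·0.5·20²) = 900; TS = 1300.
DWL = 1620 − 1300 = 320.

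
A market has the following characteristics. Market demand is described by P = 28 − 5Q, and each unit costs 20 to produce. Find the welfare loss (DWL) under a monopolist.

Perfect competition: P = MC = 20, so 28 − 5Q = 20 and Q = 1.6.
A monopolist chooses Q where MR = MC. MR = 28 − 10Q; setting this equal to 20 gives Q = 0.8 and P = 24.
DWL is the triangle between Q = 0.8 and Q = 1.6: ½·(1.6 − 0.8)·(24 − 20) = 1.6.

DWL = 1.6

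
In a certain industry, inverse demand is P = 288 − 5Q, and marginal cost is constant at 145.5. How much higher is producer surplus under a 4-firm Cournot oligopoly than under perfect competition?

PS rises by 649.8

Perfect competition: P = MC = 145.5, so 288 − 5Q = 145.5 and Q = 28.5.
PS = (145.5 − 145.5)·28.5 = 0.
Cournot with 4 identical firms: the symmetric best-response condition is 288 − 25q = 145.5. Each firm produces q = 5.7, total output Q = 22.8, price P = 174.
PS = (174 − 145.5)·22.8 = 649.8.
Change in producer surplus: 649.8 − 0 = 649.8.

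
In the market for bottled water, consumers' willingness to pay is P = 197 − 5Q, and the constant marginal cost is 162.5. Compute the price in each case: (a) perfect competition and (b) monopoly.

Competitive firms price at marginal cost: P = 162.5, giving Q = 6.9.
A monopolist chooses Q where MR = MC. MR = 197 − 10Q; setting this equal to 162.5 gives Q = 3.45 and P = 179.75.

Competition: P = 162.5; Monopoly: P = 179.75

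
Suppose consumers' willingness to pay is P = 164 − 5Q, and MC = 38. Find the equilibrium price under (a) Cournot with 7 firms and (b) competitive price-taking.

Cournot: P = 53.75; Competition: P = 38

Cournot with 7 identical firms: the symmetric best-response condition is 164 − 40q = 38. Each firm produces q = 3.15, total output Q = 22.05, price P = 53.75.
Perfect competition: P = MC = 38, so 164 − 5Q = 38 and Q = 25.2.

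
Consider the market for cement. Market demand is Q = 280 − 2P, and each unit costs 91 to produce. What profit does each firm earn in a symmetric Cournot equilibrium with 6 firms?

Inverting demand: P = 140 − 0.5Q.
In a 6-firm Cournot equilibrium, symmetry and the first-order condition give q = (140 − 91)/(3.5) = 14. So Q = 84 and P = 98.
Each firm's profit = (98 − 91)·14 = 98.

π_i = 98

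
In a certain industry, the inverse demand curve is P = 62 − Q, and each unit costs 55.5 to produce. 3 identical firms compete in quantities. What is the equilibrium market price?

With 3 symmetric Cournot firms, each firm's FOC gives 62 − 4q = 55.5, so q = 1.625, Q = 3·1.625 = 4.875, and P = 57.125.

P = 57.125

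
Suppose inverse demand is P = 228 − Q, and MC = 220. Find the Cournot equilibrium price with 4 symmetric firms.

In a 4-firm Cournot equilibrium, symmetry and the first-order condition give q = (228 − 220)/(5) = 1.6. So Q = 6.4 and P = 221.6.

P = 221.6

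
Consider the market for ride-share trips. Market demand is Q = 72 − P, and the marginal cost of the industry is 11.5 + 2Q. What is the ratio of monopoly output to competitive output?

Q_m/Q_c = 0.75

Inverting demand: P = 72 − Q.
Monopoly sets MR = MC: 72 − 2Q = 11.5 + 2Q ⇒ Q = 15.125, P = 72 − 15.125 = 56.875.
Competitive equilibrium sets price equal to marginal cost: 72 − Q = 11.5 + 2Q, so Q = 121/6 and P = 311/6.
Ratio Q_m/Q_c = 15.125/(121/6) = 0.75.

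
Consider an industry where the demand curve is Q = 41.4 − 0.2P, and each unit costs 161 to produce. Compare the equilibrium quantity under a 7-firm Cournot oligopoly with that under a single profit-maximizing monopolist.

Cournot: Q = 8.05; Monopoly: Q = 4.6

Inverting demand: P = 207 − 5Q.
Cournot with 7 identical firms: the symmetric best-response condition is 207 − 40q = 161. Each firm produces q = 1.15, total output Q = 8.05, price P = 166.75.
A monopolist chooses Q where MR = MC. MR = 207 − 10Q; setting this equal to 161 gives Q = 4.6 and P = 184.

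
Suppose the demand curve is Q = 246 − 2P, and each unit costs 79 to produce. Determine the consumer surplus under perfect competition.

Inverting demand: P = 123 − 0.5Q.
Competitive firms price at marginal cost: P = 79, giving Q = 88.
CS = ½·(123 − 79)·88 = 1936.

CS = 1936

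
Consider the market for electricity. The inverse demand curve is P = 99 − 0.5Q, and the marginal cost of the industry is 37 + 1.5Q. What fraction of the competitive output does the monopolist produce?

Q_m/Q_c = 0.8

A monopolist chooses Q where MR = MC. MR = 99 − Q; setting this equal to 37 + 1.5Q gives Q = 24.8 and P = 86.6.
Under competition P = MC: 99 − 0.5Q = 37 + 1.5Q ⇒ Q = 31, P = 83.5.
Ratio Q_m/Q_c = 24.8/31 = 0.8.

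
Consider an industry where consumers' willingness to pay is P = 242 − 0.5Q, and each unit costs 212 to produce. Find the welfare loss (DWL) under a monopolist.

DWL = 225

Under competition P = MC = 212, so Q = (242 − 212)/0.5 = 60.
The monopolist equates marginal revenue to marginal cost: 242 − Q = 212, so Q = 30. From demand, P = 227.
DWL is the triangle between Q = 30 and Q = 60: ½·(60 − 30)·(227 − 212) = 225.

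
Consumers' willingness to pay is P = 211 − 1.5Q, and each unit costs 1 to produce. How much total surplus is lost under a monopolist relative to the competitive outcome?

Under competition P = MC = 1, so Q = (211 − 1)/1.5 = 140.
A monopolist chooses Q where MR = MC. MR = 211 − 3Q; setting this equal to 1 gives Q = 70 and P = 106.
DWL is the triangle between Q = 70 and Q = 140: ½·(140 − 70)·(106 − 1) = 3675.

DWL = 3675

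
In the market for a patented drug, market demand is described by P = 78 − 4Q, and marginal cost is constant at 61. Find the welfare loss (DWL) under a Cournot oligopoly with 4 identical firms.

DWL = 1.445

Competitive firms price at marginal cost: P = 61, giving Q = 4.25.
Cournot with 4 identical firms: the symmetric best-response condition is 78 − 20q = 61. Each firm produces q = 0.85, total output Q = 3.4, price P = 64.4.
DWL is the triangle between Q = 3.4 and Q = 4.25: ½·(4.25 − 3.4)·(64.4 − 61) = 1.445.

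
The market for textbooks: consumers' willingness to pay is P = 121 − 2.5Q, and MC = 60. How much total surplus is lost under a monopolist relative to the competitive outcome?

Under competition P = MC = 60, so Q = (121 − 60)/2.5 = 24.4.
Monopoly sets MR = MC: 121 − 5Q = 60 ⇒ Q = 12.2, P = 121 − 2.5·12.2 = 90.5.
DWL is the triangle between Q = 12.2 and Q = 24.4: ½·(24.4 − 12.2)·(90.5 − 60) = 186.05.

DWL = 186.05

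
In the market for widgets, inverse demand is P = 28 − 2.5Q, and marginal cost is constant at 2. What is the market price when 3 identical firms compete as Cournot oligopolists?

Cournot with 3 identical firms: the symmetric best-response condition is 28 − 10q = 2. Each firm produces q = 2.6, total output Q = 7.8, price P = 8.5.

P = 8.5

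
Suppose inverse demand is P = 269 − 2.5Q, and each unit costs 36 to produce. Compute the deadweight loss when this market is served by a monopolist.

Under competition P = MC = 36, so Q = (269 − 36)/2.5 = 93.2.
A monopolist chooses Q where MR = MC. MR = 269 − 5Q; setting this equal to 36 gives Q = 46.6 and P = 152.5.
DWL is the triangle between Q = 46.6 and Q = 93.2: ½·(93.2 − 46.6)·(152.5 − 36) = 2714.45.

DWL = 2714.45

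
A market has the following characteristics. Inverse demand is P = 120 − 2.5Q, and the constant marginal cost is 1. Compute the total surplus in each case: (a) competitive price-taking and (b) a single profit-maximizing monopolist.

Competition: TS = 2832.2; Monopoly: TS = 2124.15

Competitive firms price at marginal cost: P = 1, giving Q = 47.6.
CS = ½·(120 − 1)·47.6 = 2832.2; PS = (1 − 1)·47.6 = 0; TS = 2832.2.
Monopoly sets MR = MC: 120 − 5Q = 1 ⇒ Q = 23.8, P = 120 − 2.5·23.8 = 60.5.
CS = ½·(120 − 60.5)·23.8 = 708.05; PS = (60.5 − 1)·23.8 = 1416.1; TS = 2124.15.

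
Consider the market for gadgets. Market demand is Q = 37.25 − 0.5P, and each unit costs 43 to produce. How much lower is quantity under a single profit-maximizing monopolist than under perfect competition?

Quantity falls by 7.875

Inverting demand: P = 74.5 − 2Q.
Competitive firms price at marginal cost: P = 43, giving Q = 15.75.
The monopolist equates marginal revenue to marginal cost: 74.5 − 4Q = 43, so Q = 7.875. From demand, P = 58.75.
Change in quantity: 7.875 − 15.75 = −7.875.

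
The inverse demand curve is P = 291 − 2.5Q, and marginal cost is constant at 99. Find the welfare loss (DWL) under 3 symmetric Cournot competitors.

Competitive firms price at marginal cost: P = 99, giving Q = 76.8.
With 3 symmetric Cournot firms, each firm's FOC gives 291 − 10q = 99, so q = 19.2, Q = 3·19.2 = 57.6, and P = 147.
DWL is the triangle between Q = 57.6 and Q = 76.8: ½·(76.8 − 57.6)·(147 − 99) = 460.8.

DWL = 460.8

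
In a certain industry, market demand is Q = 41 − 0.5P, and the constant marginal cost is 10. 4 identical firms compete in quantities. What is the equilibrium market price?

Inverting demand: P = 82 − 2Q.
Cournot with 4 identical firms: the symmetric best-response condition is 82 − 10q = 10. Each firm produces q = 7.2, total output Q = 28.8, price P = 24.4.

P = 24.4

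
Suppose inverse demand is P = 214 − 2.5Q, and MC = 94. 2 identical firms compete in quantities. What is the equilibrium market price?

With 2 symmetric Cournot firms, each firm's FOC gives 214 − 7.5q = 94, so q = 16, Q = 2·16 = 32, and P = 134.

P = 134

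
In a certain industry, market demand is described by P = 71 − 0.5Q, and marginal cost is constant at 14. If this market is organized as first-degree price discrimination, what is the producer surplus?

Under first-degree price discrimination the firm charges each unit its demand price and produces up to where P = MC, i.e. Q = 114. Consumer surplus is zero; producer surplus equals total surplus.
PS = ½·(71 − 14)·114 = 3249.

PS = 3249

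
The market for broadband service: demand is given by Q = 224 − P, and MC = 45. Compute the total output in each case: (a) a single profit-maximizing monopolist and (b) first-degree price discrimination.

Inverting demand: P = 224 − Q.
Monopoly sets MR = MC: 224 − 2Q = 45 ⇒ Q = 89.5, P = 224 − 89.5 = 134.5.
Under first-degree price discrimination the firm charges each unit its demand price and produces up to where P = MC, i.e. Q = 179. Consumer surplus is zero; producer surplus equals total surplus.

Monopoly: Q = 89.5; Perfect PD: Q = 179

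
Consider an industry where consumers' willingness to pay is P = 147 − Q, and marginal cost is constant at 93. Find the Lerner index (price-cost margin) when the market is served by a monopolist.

Lerner index = 0.225

Monopoly sets MR = MC: 147 − 2Q = 93 ⇒ Q = 27, P = 147 − 27 = 120.
Lerner index = (P − MC)/P = (120 − 93)/120 = 0.225.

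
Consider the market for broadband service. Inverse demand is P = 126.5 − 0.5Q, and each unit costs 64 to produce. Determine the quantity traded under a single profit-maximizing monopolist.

Monopoly sets MR = MC: 126.5 − Q = 64 ⇒ Q = 62.5, P = 126.5 − 0.5·62.5 = 95.25.

Q = 62.5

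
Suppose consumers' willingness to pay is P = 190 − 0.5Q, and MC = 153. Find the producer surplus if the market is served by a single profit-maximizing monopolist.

PS = 684.5

Monopoly sets MR = MC: 190 − Q = 153 ⇒ Q = 37, P = 190 − 0.5·37 = 171.5.
PS = (171.5 − 153)·37 = 684.5.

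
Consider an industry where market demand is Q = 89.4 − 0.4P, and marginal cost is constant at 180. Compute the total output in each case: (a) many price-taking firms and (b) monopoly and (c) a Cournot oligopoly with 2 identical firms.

Inverting demand: P = 223.5 − 2.5Q.
Perfect competition: P = MC = 180, so 223.5 − 2.5Q = 180 and Q = 17.4.
The monopolist equates marginal revenue to marginal cost: 223.5 − 5Q = 180, so Q = 8.7. From demand, P = 201.75.
With 2 symmetric Cournot firms, each firm's FOC gives 223.5 − 7.5q = 180, so q = 5.8, Q = 2·5.8 = 11.6, and P = 194.5.

Competition: Q = 17.4; Monopoly: Q = 8.7; Cournot: Q = 11.6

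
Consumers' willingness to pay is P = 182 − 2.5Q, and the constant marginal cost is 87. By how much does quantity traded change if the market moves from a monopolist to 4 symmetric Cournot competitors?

Quantity traded rises by 11.4

A monopolist chooses Q where MR = MC. MR = 182 − 5Q; setting this equal to 87 gives Q = 19 and P = 134.5.
In a 4-firm Cournot equilibrium, symmetry and the first-order condition give q = (182 − 87)/(12.5) = 7.6. So Q = 30.4 and P = 106.
Change in quantity traded: 30.4 − 19 = 11.4.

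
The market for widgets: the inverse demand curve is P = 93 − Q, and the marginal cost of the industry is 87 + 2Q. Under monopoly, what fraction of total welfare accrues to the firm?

PS/TS = 0.8

Monopoly sets MR = MC: 93 − 2Q = 87 + 2Q ⇒ Q = 1.5, P = 93 − 1.5 = 91.5.
CS = ½·(93 − 91.5)·1.5 = 1.125.
PS = P·Q − VC(Q) = 91.5·1.5 − (87·1.5 + ½·2·1.5²) = 4.5.
Share captured = PS/TS = 4.5/5.625 = 0.8.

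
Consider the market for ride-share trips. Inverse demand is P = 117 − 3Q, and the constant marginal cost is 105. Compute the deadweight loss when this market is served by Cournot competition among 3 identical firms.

Competitive firms price at marginal cost: P = 105, giving Q = 4.
In a 3-firm Cournot equilibrium, symmetry and the first-order condition give q = (117 − 105)/(12) = 1. So Q = 3 and P = 108.
DWL is the triangle between Q = 3 and Q = 4: ½·(4 − 3)·(108 − 105) = 1.5.

DWL = 1.5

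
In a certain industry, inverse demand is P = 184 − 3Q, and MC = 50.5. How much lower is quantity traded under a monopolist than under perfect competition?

Q falls by 22.25

Under competition P = MC = 50.5, so Q = (184 − 50.5)/3 = 44.5.
Monopoly sets MR = MC: 184 − 6Q = 50.5 ⇒ Q = 22.25, P = 184 − 3·22.25 = 117.25.
Change in quantity traded: 22.25 − 44.5 = −22.25.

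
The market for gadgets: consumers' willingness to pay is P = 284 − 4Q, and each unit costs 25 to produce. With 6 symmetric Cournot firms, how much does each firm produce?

In a 6-firm Cournot equilibrium, symmetry and the first-order condition give q = (284 − 25)/(28) = 9.25. So Q = 55.5 and P = 62.

q_i = 9.25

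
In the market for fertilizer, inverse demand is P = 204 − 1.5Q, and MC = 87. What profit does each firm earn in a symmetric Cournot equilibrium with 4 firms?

π_i = 365.04

In a 4-firm Cournot equilibrium, symmetry and the first-order condition give q = (204 − 87)/(7.5) = 15.6. So Q = 62.4 and P = 110.4.
Each firm's profit = (110.4 − 87)·15.6 = 365.04.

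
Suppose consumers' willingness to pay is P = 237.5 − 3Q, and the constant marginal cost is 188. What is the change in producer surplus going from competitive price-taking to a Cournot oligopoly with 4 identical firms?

PS rises by 130.68

Perfect competition: P = MC = 188, so 237.5 − 3Q = 188 and Q = 16.5.
PS = (188 − 188)·16.5 = 0.
Cournot with 4 identical firms: the symmetric best-response condition is 237.5 − 15q = 188. Each firm produces q = 3.3, total output Q = 13.2, price P = 197.9.
PS = (197.9 − 188)·13.2 = 130.68.
Change in producer surplus: 130.68 − 0 = 130.68.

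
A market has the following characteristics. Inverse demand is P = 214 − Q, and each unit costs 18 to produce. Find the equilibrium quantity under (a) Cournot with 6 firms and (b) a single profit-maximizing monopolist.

In a 6-firm Cournot equilibrium, symmetry and the first-order condition give q = (214 − 18)/(7) = 28. So Q = 168 and P = 46.
The monopolist equates marginal revenue to marginal cost: 214 − 2Q = 18, so Q = 98. From demand, P = 116.

Cournot: Q = 168; Monopoly: Q = 98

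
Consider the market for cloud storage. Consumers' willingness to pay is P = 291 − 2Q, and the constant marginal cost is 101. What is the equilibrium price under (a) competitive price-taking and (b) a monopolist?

Under competition P = MC = 101, so Q = (291 − 101)/2 = 95.
The monopolist equates marginal revenue to marginal cost: 291 − 4Q = 101, so Q = 47.5. From demand, P = 196.

Competition: P = 101; Monopoly: P = 196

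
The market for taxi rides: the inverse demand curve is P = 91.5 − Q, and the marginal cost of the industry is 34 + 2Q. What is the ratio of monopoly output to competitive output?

Q_m/Q_c = 0.75

Monopoly sets MR = MC: 91.5 − 2Q = 34 + 2Q ⇒ Q = 14.375, P = 91.5 − 14.375 = 77.125.
Competitive equilibrium sets price equal to marginal cost: 91.5 − Q = 34 + 2Q, so Q = 115/6 and P = 217/3.
Ratio Q_m/Q_c = 14.375/(115/6) = 0.75.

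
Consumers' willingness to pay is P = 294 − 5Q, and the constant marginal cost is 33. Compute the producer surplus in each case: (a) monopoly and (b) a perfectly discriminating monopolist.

Monopoly: PS = 3406.05; Perfect PD: PS = 6812.1

A monopolist chooses Q where MR = MC. MR = 294 − 10Q; setting this equal to 33 gives Q = 26.1 and P = 163.5.
PS = (163.5 − 33)·26.1 = 3406.05.
A perfectly discriminating monopolist sells every unit with P(Q) ≥ MC(Q), so output equals the competitive quantity Q = 52.2. Each buyer pays their reservation price, so CS = 0 and the firm captures all surplus.
PS = ½·(294 − 33)·52.2 = 6812.1.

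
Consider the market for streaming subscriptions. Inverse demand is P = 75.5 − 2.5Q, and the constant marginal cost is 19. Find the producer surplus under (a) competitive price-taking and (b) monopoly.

Competition: PS = 0; Monopoly: PS = 319.225

Competitive firms price at marginal cost: P = 19, giving Q = 22.6.
PS = (19 − 19)·22.6 = 0.
The monopolist equates marginal revenue to marginal cost: 75.5 − 5Q = 19, so Q = 11.3. From demand, P = 47.25.
PS = (47.25 − 19)·11.3 = 319.225.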